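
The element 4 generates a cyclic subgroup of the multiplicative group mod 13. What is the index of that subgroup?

2

ord(4) | φ(13) = 13 − 1 = 12 = 2^2 · 3.
Divisors of 12: 1, 2, 3, 4, 6, 12.
Test each divisor d:
4^1 ≡ 4 (mod 13)
4^2 ≡ 3 (mod 13)
4^3 ≡ 12 (mod 13)
4^4 ≡ 9 (mod 13)
4^6 ≡ 1 (mod 13) ✓
The order of 4 is 6, so the subgroup it generates has 6 elements.
The index is φ(13) / ord(4) = 12 / 6 = 2.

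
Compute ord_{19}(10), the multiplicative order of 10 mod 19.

The order of 10 must divide φ(19) = 19 − 1 = 18 = 2 · 3^2.
Divisors of 18: 1, 2, 3, 6, 9, 18.
Evaluate successive powers at the divisors of 18:
10^1 ≡ 10 (mod 19)
10^2 ≡ 5 (mod 19)
10^3 ≡ 12 (mod 19)
10^6 ≡ 11 (mod 19)
10^9 ≡ 18 (mod 19)
10^18 ≡ 1 (mod 19) ✓
The smallest such exponent is 18, so the order of 10 is 18.

18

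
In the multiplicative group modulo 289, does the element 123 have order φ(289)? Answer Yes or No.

φ(289) = φ(17^2) = 17·(17−1) = 272 = 2^4 · 17.
Test 123^(272/q) mod 289 for each prime factor q of 272:
123^136 ≡ 1 (mod 289)  [q = 2: ≡ 1 ✗]
123^16 ≡ 52 (mod 289)  [q = 17: ≢ 1 ✓]
123^136 ≡ 1 shows ord(123) | 136, strictly less than φ(289); not a primitive root.

No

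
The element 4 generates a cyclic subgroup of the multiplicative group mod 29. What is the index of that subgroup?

The order of 4 must divide φ(29) = 29 − 1 = 28 = 2^2 · 7.
Divisors of 28: 1, 2, 4, 7, 14, 28.
Test each divisor d:
4^1 ≡ 4
4^2 ≡ 16
4^4 ≡ 24
4^7 ≡ 28
4^14 ≡ 1
Thus |⟨4⟩| = ord(4) = 14.
The index is φ(29) / ord(4) = 28 / 14 = 2.

2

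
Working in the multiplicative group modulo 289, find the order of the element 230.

ord(230) | φ(289) = φ(17^2) = 17·(17−1) = 272 = 2^4 · 17.
Divisors of 272: 1, 2, 4, 8, 16, 17, 34, 68, 136, 272.
Check 230^d mod 289 for each divisor in increasing order:
230^1 ≡ 230 (mod 289)
230^2 ≡ 13 (mod 289)
230^4 ≡ 169 (mod 289)
230^8 ≡ 239 (mod 289)
230^16 ≡ 188 (mod 289)
230^17 ≡ 179 (mod 289)
230^34 ≡ 251 (mod 289)
230^68 ≡ 288 (mod 289)
230^136 ≡ 1 (mod 289) ✓
So ord_289(230) = 136.

136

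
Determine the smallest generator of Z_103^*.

φ(103) = 103 − 1 = 102 = 2 · 3 · 17.
g is a primitive root iff g^(102/q) ≢ 1 (mod 103) for each prime q ∈ {2, 3, 17}.
g = 2: 2^51 ≡ 1 — hits 1, so not a primitive root.
g = 3: 3^51 ≡ 102; 3^34 ≡ 1 — hits 1, so not a primitive root.
g = 4: 4^51 ≡ 1 — hits 1, so not a primitive root.
g = 5: 5^51 ≡ 102; 5^34 ≡ 56; 5^6 ≡ 72 — none is 1, so 5 is a primitive root.
The smallest primitive root modulo 103 is 5.

5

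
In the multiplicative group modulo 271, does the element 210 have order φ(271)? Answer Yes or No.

Yes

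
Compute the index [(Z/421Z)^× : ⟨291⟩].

12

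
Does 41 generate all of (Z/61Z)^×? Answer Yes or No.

No

φ(61) = 61 − 1 = 60 = 2^2 · 3 · 5.
An element g generates (Z/61Z)^× iff g^(60/q) ≢ 1 (mod 61) for each prime q ∈ {2, 3, 5}.
41^30 ≡ 1 (mod 61)  [q = 2: ≡ 1 ✗]
41^20 ≡ 1 (mod 61)  [q = 3: ≡ 1 ✗]
41^12 ≡ 34 (mod 61)  [q = 5: ≢ 1 ✓]
The check at q = 2 fails, so 41 generates a proper subgroup.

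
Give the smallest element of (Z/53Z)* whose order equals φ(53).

2

φ(53) = 53 − 1 = 52 = 2^2 · 13.
g is a primitive root iff g^(52/q) ≢ 1 (mod 53) for each prime q ∈ {2, 13}.
g = 2: 2^26 ≡ 52; 2^4 ≡ 16 — none is 1, so 2 is a primitive root.
Hence the least primitive root of 53 is 2.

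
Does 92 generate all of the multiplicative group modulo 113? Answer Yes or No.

φ(113) = 113 − 1 = 112 = 2^4 · 7.
An element g generates (Z/113Z)^× iff g^(112/q) ≢ 1 (mod 113) for each prime q ∈ {2, 7}.
92^56 ≡ 112 (mod 113)  [q = 2: ≢ 1 ✓]
92^16 ≡ 28 (mod 113)  [q = 7: ≢ 1 ✓]
All checks pass, so 92 has order 112 and is a primitive root modulo 113.

Yes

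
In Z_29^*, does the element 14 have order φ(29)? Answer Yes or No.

Yes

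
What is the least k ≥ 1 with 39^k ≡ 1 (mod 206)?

By Lagrange's theorem, ord_206(39) divides φ(206) = φ(2)·φ(103) = 1·102 = 102 = 2 · 3 · 17.
Divisors of 102: 1, 2, 3, 6, 17, 34, 51, 102.
Check 39^d mod 206 for each divisor in increasing order:
39^1 ≡ 39 (mod 206)
39^2 ≡ 79 (mod 206)
39^3 ≡ 197 (mod 206)
39^6 ≡ 81 (mod 206)
39^17 ≡ 205 (mod 206)
39^34 ≡ 1 (mod 206) ✓
So ord_206(39) = 34.

34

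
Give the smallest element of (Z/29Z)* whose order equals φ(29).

φ(29) = 29 − 1 = 28 = 2^2 · 7.
Test candidates g = 2, 3, … against the prime factors q ∈ {2, 7} of φ(29): g is a generator iff g^(28/q) ≢ 1 for every such q.
g = 2: 2^14 ≡ 28; 2^4 ≡ 16 — none is 1, so 2 is a primitive root.
So 2 is the smallest generator of (Z/29Z)^×.

2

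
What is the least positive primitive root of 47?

φ(47) = 47 − 1 = 46 = 2 · 23.
Test candidates g = 2, 3, … against the prime factors q ∈ {2, 23} of φ(47): g is a generator iff g^(46/q) ≢ 1 for every such q.
g = 2: 2^23 ≡ 1 — hits 1, so not a primitive root.
g = 3: 3^23 ≡ 1 — hits 1, so not a primitive root.
g = 4: 4^23 ≡ 1 — hits 1, so not a primitive root.
g = 5: 5^23 ≡ 46; 5^2 ≡ 25 — none is 1, so 5 is a primitive root.
The smallest primitive root modulo 47 is 5.

5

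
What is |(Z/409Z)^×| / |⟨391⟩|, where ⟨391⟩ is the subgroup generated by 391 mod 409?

The order of 391 must divide φ(409) = 409 − 1 = 408 = 2^3 · 3 · 17.
Divisors of 408: 1, 2, 3, 4, 6, 8, 12, 17, 24, 34, 51, 68, 102, 136, 204, 408.
Evaluate successive powers at the divisors of 408:
391^1 ≡ 391
391^2 ≡ 324
391^3 ≡ 303
391^4 ≡ 272
391^6 ≡ 193
391^8 ≡ 364
391^12 ≡ 30
391^17 ≡ 360
391^24 ≡ 82
391^34 ≡ 356
391^51 ≡ 143
391^68 ≡ 355
391^102 ≡ 408
391^136 ≡ 53
391^204 ≡ 1
So ord_409(391) = 204, hence |⟨391⟩| = 204.
Index = |(Z/409Z)^×| / |⟨391⟩| = 408 / 204 = 2.

2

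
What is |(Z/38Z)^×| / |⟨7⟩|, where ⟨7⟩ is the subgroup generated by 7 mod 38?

The order of 7 must divide φ(38) = φ(2)·φ(19) = 1·18 = 18 = 2 · 3^2.
Divisors of 18: 1, 2, 3, 6, 9, 18.
Test each divisor d:
7^1 ≡ 7
7^2 ≡ 11
7^3 ≡ 1
So ord_38(7) = 3, hence |⟨7⟩| = 3.
Index = |(Z/38Z)^×| / |⟨7⟩| = 18 / 3 = 6.

6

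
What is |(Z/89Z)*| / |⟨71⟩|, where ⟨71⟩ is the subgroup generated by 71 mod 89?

2

Since 71 ∈ (Z/89Z)^×, its order divides φ(89) = 89 − 1 = 88 = 2^3 · 11.
Divisors of 88: 1, 2, 4, 8, 11, 22, 44, 88.
Compute 71^d (mod 89) for the divisors d until we hit 1:
71^1 ≡ 71 (mod 89)
71^2 ≡ 57 (mod 89)
71^4 ≡ 45 (mod 89)
71^8 ≡ 67 (mod 89)
71^11 ≡ 55 (mod 89)
71^22 ≡ 88 (mod 89)
71^44 ≡ 1 (mod 89) ✓
Thus |⟨71⟩| = ord(71) = 44.
Index = |(Z/89Z)^×| / |⟨71⟩| = 88 / 44 = 2.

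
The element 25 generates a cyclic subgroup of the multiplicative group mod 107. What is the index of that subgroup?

Since 25 ∈ (Z/107Z)^×, its order divides φ(107) = 107 − 1 = 106 = 2 · 53.
Divisors of 106: 1, 2, 53, 106.
Check 25^d mod 107 for each divisor in increasing order:
25^1 ≡ 25 (mod 107)
25^2 ≡ 90 (mod 107)
25^53 ≡ 1 (mod 107) ✓
Thus |⟨25⟩| = ord(25) = 53.
[(Z/107Z)^× : ⟨25⟩] = 106/53 = 2.

2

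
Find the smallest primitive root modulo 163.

2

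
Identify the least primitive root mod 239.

7

φ(239) = 239 − 1 = 238 = 2 · 7 · 17.
Test candidates g = 2, 3, … against the prime factors q ∈ {2, 7, 17} of φ(239): g is a generator iff g^(238/q) ≢ 1 for every such q.
g = 2: 2^119 ≡ 1 — hits 1, so not a primitive root.
g = 3: 3^119 ≡ 1 — hits 1, so not a primitive root.
g = 4: 4^119 ≡ 1 — hits 1, so not a primitive root.
g = 5: 5^119 ≡ 1 — hits 1, so not a primitive root.
g = 6: 6^119 ≡ 1 — hits 1, so not a primitive root.
g = 7: 7^119 ≡ 238; 7^34 ≡ 24; 7^14 ≡ 211 — none is 1, so 7 is a primitive root.
So 7 is the smallest generator of (Z/239Z)^×.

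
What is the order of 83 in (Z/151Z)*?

The order of 83 must divide φ(151) = 151 − 1 = 150 = 2 · 3 · 5^2.
Divisors of 150: 1, 2, 3, 5, 6, 10, 15, 25, 30, 50, 75, 150.
Test each divisor d:
83^1 ≡ 83 (mod 151)
83^2 ≡ 94 (mod 151)
83^3 ≡ 101 (mod 151)
83^5 ≡ 132 (mod 151)
83^6 ≡ 84 (mod 151)
83^10 ≡ 59 (mod 151)
83^15 ≡ 87 (mod 151)
83^25 ≡ 150 (mod 151)
83^30 ≡ 19 (mod 151)
83^50 ≡ 1 (mod 151) ✓
So ord_151(83) = 50.

50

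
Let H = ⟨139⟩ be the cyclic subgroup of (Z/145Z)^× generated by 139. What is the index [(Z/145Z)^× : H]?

ord(139) | φ(145) = φ(5·29) = (5−1)·(29−1) = 4·28 = 112 = 2^4 · 7.
Divisors of 112: 1, 2, 4, 7, 8, 14, 16, 28, 56, 112.
Check 139^d mod 145 for each divisor in increasing order:
139^1 ≡ 139 (mod 145)
139^2 ≡ 36 (mod 145)
139^4 ≡ 136 (mod 145)
139^7 ≡ 59 (mod 145)
139^8 ≡ 81 (mod 145)
139^14 ≡ 1 (mod 145) ✓
So ord_145(139) = 14, hence |⟨139⟩| = 14.
[(Z/145Z)^× : ⟨139⟩] = 112/14 = 8.

8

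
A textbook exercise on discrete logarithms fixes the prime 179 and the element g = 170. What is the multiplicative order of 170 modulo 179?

The order of 170 must divide φ(179) = 179 − 1 = 178 = 2 · 89.
Divisors of 178: 1, 2, 89, 178.
Check 170^d mod 179 for each divisor in increasing order:
170^1 ≡ 170 (mod 179)
170^2 ≡ 81 (mod 179)
170^89 ≡ 178 (mod 179)
170^178 ≡ 1 (mod 179) ✓
So ord_179(170) = 178.

178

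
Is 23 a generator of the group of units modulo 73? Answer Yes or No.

No

φ(73) = 73 − 1 = 72 = 2^3 · 3^2.
It suffices to check that the order of 23 is not a proper divisor of 72: compute 23^(72/q) for q ∈ {2, 3}.
23^36 ≡ 1 (mod 73)  [q = 2: ≡ 1 ✗]
23^24 ≡ 8 (mod 73)  [q = 3: ≢ 1 ✓]
The check at q = 2 fails, so 23 generates a proper subgroup.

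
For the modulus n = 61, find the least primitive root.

2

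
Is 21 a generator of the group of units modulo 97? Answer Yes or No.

Yes

φ(97) = 97 − 1 = 96 = 2^5 · 3.
Test 21^(96/q) mod 97 for each prime factor q of 96:
21^48 ≡ 96 (mod 97)  [q = 2: ≢ 1 ✓]
21^32 ≡ 61 (mod 97)  [q = 3: ≢ 1 ✓]
None equal 1, so ord_97(21) = 96: 21 is a primitive root.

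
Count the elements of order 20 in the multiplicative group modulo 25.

8

φ(25) = φ(5^2) = 5·(5−1) = 20 = 2^2 · 5.
In a cyclic group of order 20, there are φ(d) elements of order d for each divisor d of 20, and zero for non-divisors.
20 = 2^2 · 5 divides 20, and φ(20) = 8.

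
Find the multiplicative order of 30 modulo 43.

Since 30 ∈ (Z/43Z)^×, its order divides φ(43) = 43 − 1 = 42 = 2 · 3 · 7.
Divisors of 42: 1, 2, 3, 6, 7, 14, 21, 42.
Check 30^d mod 43 for each divisor in increasing order:
30^1 ≡ 30 (mod 43)
30^2 ≡ 40 (mod 43)
30^3 ≡ 39 (mod 43)
30^6 ≡ 16 (mod 43)
30^7 ≡ 7 (mod 43)
30^14 ≡ 6 (mod 43)
30^21 ≡ 42 (mod 43)
30^42 ≡ 1 (mod 43) ✓
Hence ord(30) = 42.

42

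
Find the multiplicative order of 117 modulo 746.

186

By Lagrange's theorem, ord_746(117) divides φ(746) = φ(2)·φ(373) = 1·372 = 372 = 2^2 · 3 · 31.
Divisors of 372: 1, 2, 3, 4, 6, 12, 31, 62, 93, 124, 186, 372.
Test each divisor d:
117^1 ≡ 117 (mod 746)
117^2 ≡ 261 (mod 746)
117^3 ≡ 697 (mod 746)
117^4 ≡ 235 (mod 746)
117^6 ≡ 163 (mod 746)
117^12 ≡ 459 (mod 746)
117^31 ≡ 285 (mod 746)
117^62 ≡ 657 (mod 746)
117^93 ≡ 745 (mod 746)
117^124 ≡ 461 (mod 746)
117^186 ≡ 1 (mod 746) ✓
The smallest such exponent is 186, so the order of 117 is 186.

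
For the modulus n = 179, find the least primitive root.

2

φ(179) = 179 − 1 = 178 = 2 · 89.
Test candidates g = 2, 3, … against the prime factors q ∈ {2, 89} of φ(179): g is a generator iff g^(178/q) ≢ 1 for every such q.
g = 2: 2^89 ≡ 178; 2^2 ≡ 4 — none is 1, so 2 is a primitive root.
So 2 is the smallest generator of (Z/179Z)^×.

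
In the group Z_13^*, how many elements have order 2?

1

φ(13) = 13 − 1 = 12 = 2^2 · 3.
In a cyclic group of order 12, there are φ(d) elements of order d for each divisor d of 12, and zero for non-divisors.
2 | 12, and φ(2) = 2 − 1 = 1.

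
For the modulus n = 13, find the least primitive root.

φ(13) = 13 − 1 = 12 = 2^2 · 3.
g is a primitive root iff g^(12/q) ≢ 1 (mod 13) for each prime q ∈ {2, 3}.
g = 2: 2^6 ≡ 12; 2^4 ≡ 3 — none is 1, so 2 is a primitive root.
The smallest primitive root modulo 13 is 2.

2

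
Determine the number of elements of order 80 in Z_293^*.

φ(293) = 293 − 1 = 292 = 2^2 · 73.
In a cyclic group of order 292, there are φ(d) elements of order d for each divisor d of 292, and zero for non-divisors.
Since 80 ∤ 292, the count is 0.

0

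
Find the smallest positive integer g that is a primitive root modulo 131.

2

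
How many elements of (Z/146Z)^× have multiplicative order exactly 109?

0

φ(146) = φ(2)·φ(73) = 1·72 = 72 = 2^3 · 3^2.
(Z/146Z)^× is cyclic (|G| = 72); a cyclic group of order m has exactly φ(d) elements of each order d | m, and none otherwise.
Here 72 is not a multiple of 109, so there are no elements of order 109.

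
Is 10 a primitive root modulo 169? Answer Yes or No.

φ(169) = φ(13^2) = 13·(13−1) = 156 = 2^2 · 3 · 13.
An element g generates (Z/169Z)^× iff g^(156/q) ≢ 1 (mod 169) for each prime q ∈ {2, 3, 13}.
10^78 ≡ 1 (mod 169)  [q = 2: ≡ 1 ✗]
10^52 ≡ 146 (mod 169)  [q = 3: ≢ 1 ✓]
10^12 ≡ 53 (mod 169)  [q = 13: ≢ 1 ✓]
10^78 ≡ 1 shows ord(10) | 78, strictly less than φ(169); not a primitive root.

No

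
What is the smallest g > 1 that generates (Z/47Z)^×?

φ(47) = 47 − 1 = 46 = 2 · 23.
g is a primitive root iff g^(46/q) ≢ 1 (mod 47) for each prime q ∈ {2, 23}.
g = 2: 2^23 ≡ 1 — hits 1, so not a primitive root.
g = 3: 3^23 ≡ 1 — hits 1, so not a primitive root.
g = 4: 4^23 ≡ 1 — hits 1, so not a primitive root.
g = 5: 5^23 ≡ 46; 5^2 ≡ 25 — none is 1, so 5 is a primitive root.
So 5 is the smallest generator of (Z/47Z)^×.

5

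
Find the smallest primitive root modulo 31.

3

φ(31) = 31 − 1 = 30 = 2 · 3 · 5.
g is a primitive root iff g^(30/q) ≢ 1 (mod 31) for each prime q ∈ {2, 3, 5}.
g = 2: 2^15 ≡ 1 — hits 1, so not a primitive root.
g = 3: 3^15 ≡ 30; 3^10 ≡ 25; 3^6 ≡ 16 — none is 1, so 3 is a primitive root.
Hence the least primitive root of 31 is 3.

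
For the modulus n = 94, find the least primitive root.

5

φ(94) = φ(2)·φ(47) = 1·46 = 46 = 2 · 23.
g is a primitive root iff g^(46/q) ≢ 1 (mod 94) for each prime q ∈ {2, 23}.
g = 2: gcd(2, 94) = 2 > 1, not a unit — skip.
g = 3: 3^23 ≡ 1 — hits 1, so not a primitive root.
g = 4: gcd(4, 94) = 2 > 1, not a unit — skip.
g = 5: 5^23 ≡ 93; 5^2 ≡ 25 — none is 1, so 5 is a primitive root.
So 5 is the smallest generator of (Z/94Z)^×.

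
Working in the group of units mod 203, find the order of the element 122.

ord(122) | φ(203) = φ(7·29) = (7−1)·(29−1) = 6·28 = 168 = 2^3 · 3 · 7.
Divisors of 168: 1, 2, 3, 4, 6, 7, 8, 12, 14, 21, 24, 28, 42, 56, 84, 168.
Check 122^d mod 203 for each divisor in increasing order:
122^1 ≡ 122 (mod 203)
122^2 ≡ 65 (mod 203)
122^3 ≡ 13 (mod 203)
122^4 ≡ 165 (mod 203)
122^6 ≡ 169 (mod 203)
122^7 ≡ 115 (mod 203)
122^8 ≡ 23 (mod 203)
122^12 ≡ 141 (mod 203)
122^14 ≡ 30 (mod 203)
122^21 ≡ 202 (mod 203)
122^24 ≡ 190 (mod 203)
122^28 ≡ 88 (mod 203)
122^42 ≡ 1 (mod 203) ✓
The smallest such exponent is 42, so the order of 122 is 42.

42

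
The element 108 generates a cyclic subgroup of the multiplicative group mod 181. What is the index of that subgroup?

10

The order of 108 must divide φ(181) = 181 − 1 = 180 = 2^2 · 3^2 · 5.
Divisors of 180: 1, 2, 3, 4, 5, 6, 9, 10, 12, 15, 18, 20, 30, 36, 45, 60, 90, 180.
Compute 108^d (mod 181) for the divisors d until we hit 1:
108^1 ≡ 108 (mod 181)
108^2 ≡ 80 (mod 181)
108^3 ≡ 133 (mod 181)
108^4 ≡ 65 (mod 181)
108^5 ≡ 142 (mod 181)
108^6 ≡ 132 (mod 181)
108^9 ≡ 180 (mod 181)
108^10 ≡ 73 (mod 181)
108^12 ≡ 48 (mod 181)
108^15 ≡ 49 (mod 181)
108^18 ≡ 1 (mod 181) ✓
The order of 108 is 18, so the subgroup it generates has 18 elements.
[(Z/181Z)^× : ⟨108⟩] = 180/18 = 10.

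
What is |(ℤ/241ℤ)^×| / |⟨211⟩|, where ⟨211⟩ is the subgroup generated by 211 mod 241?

30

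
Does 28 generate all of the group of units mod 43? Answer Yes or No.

Yes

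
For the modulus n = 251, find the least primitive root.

6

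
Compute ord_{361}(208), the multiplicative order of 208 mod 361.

38

ord(208) | φ(361) = φ(19^2) = 19·(19−1) = 342 = 2 · 3^2 · 19.
Divisors of 342: 1, 2, 3, 6, 9, 18, 19, 38, 57, 114, 171, 342.
Compute 208^d (mod 361) for the divisors d until we hit 1:
208^1 ≡ 208 (mod 361)
208^2 ≡ 305 (mod 361)
208^3 ≡ 265 (mod 361)
208^6 ≡ 191 (mod 361)
208^9 ≡ 75 (mod 361)
208^18 ≡ 210 (mod 361)
208^19 ≡ 360 (mod 361)
208^38 ≡ 1 (mod 361) ✓
The smallest such exponent is 38, so the order of 208 is 38.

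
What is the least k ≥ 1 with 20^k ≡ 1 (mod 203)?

14

By Lagrange's theorem, ord_203(20) divides φ(203) = φ(7·29) = (7−1)·(29−1) = 6·28 = 168 = 2^3 · 3 · 7.
Divisors of 168: 1, 2, 3, 4, 6, 7, 8, 12, 14, 21, 24, 28, 42, 56, 84, 168.
Evaluate successive powers at the divisors of 168:
20^1 ≡ 20 (mod 203)
20^2 ≡ 197 (mod 203)
20^3 ≡ 83 (mod 203)
20^4 ≡ 36 (mod 203)
20^6 ≡ 190 (mod 203)
20^7 ≡ 146 (mod 203)
20^8 ≡ 78 (mod 203)
20^12 ≡ 169 (mod 203)
20^14 ≡ 1 (mod 203) ✓
So ord_203(20) = 14.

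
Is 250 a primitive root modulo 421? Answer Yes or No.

No

φ(421) = 421 − 1 = 420 = 2^2 · 3 · 5 · 7.
It suffices to check that the order of 250 is not a proper divisor of 420: compute 250^(420/q) for q ∈ {2, 3, 5, 7}.
250^210 ≡ 420 (mod 421)  [q = 2: ≢ 1 ✓]
250^140 ≡ 400 (mod 421)  [q = 3: ≢ 1 ✓]
250^84 ≡ 1 (mod 421)  [q = 5: ≡ 1 ✗]
250^60 ≡ 75 (mod 421)  [q = 7: ≢ 1 ✓]
Since 250^84 ≡ 1, the order of 250 divides 84 < 420, so 250 is not a primitive root.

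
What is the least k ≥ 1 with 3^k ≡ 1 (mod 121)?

5

By Lagrange's theorem, ord_121(3) divides φ(121) = φ(11^2) = 11·(11−1) = 110 = 2 · 5 · 11.
Divisors of 110: 1, 2, 5, 10, 11, 22, 55, 110.
Evaluate successive powers at the divisors of 110:
3^1 ≡ 3
3^2 ≡ 9
3^5 ≡ 1
Hence ord(3) = 5.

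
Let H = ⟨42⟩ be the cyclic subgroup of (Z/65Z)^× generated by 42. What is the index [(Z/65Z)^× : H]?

4

The order of 42 must divide φ(65) = φ(5·13) = (5−1)·(13−1) = 4·12 = 48 = 2^4 · 3.
Divisors of 48: 1, 2, 3, 4, 6, 8, 12, 16, 24, 48.
Check 42^d mod 65 for each divisor in increasing order:
42^1 ≡ 42
42^2 ≡ 9
42^3 ≡ 53
42^4 ≡ 16
42^6 ≡ 14
42^8 ≡ 61
42^12 ≡ 1
So ord_65(42) = 12, hence |⟨42⟩| = 12.
The index is φ(65) / ord(42) = 48 / 12 = 4.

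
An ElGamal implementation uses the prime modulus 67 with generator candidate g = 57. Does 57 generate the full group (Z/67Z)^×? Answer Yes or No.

φ(67) = 67 − 1 = 66 = 2 · 3 · 11.
Test 57^(66/q) mod 67 for each prime factor q of 66:
57^33 ≡ 66 (mod 67)  [q = 2: ≢ 1 ✓]
57^22 ≡ 37 (mod 67)  [q = 3: ≢ 1 ✓]
57^6 ≡ 25 (mod 67)  [q = 11: ≢ 1 ✓]
All checks pass, so 57 has order 66 and is a primitive root modulo 67.

Yes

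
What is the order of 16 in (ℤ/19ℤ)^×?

9

By Lagrange's theorem, ord_19(16) divides φ(19) = 19 − 1 = 18 = 2 · 3^2.
Divisors of 18: 1, 2, 3, 6, 9, 18.
Check 16^d mod 19 for each divisor in increasing order:
16^1 ≡ 16
16^2 ≡ 9
16^3 ≡ 11
16^6 ≡ 7
16^9 ≡ 1
Hence ord(16) = 9.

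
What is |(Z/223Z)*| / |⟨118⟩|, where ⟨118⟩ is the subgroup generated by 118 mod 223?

3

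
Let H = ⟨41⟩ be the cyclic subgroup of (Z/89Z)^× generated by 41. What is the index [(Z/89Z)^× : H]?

By Lagrange's theorem, ord_89(41) divides φ(89) = 89 − 1 = 88 = 2^3 · 11.
Divisors of 88: 1, 2, 4, 8, 11, 22, 44, 88.
Check 41^d mod 89 for each divisor in increasing order:
41^1 ≡ 41
41^2 ≡ 79
41^4 ≡ 11
41^8 ≡ 32
41^11 ≡ 52
41^22 ≡ 34
41^44 ≡ 88
41^88 ≡ 1
The order of 41 is 88, so the subgroup it generates has 88 elements.
Index = |(Z/89Z)^×| / |⟨41⟩| = 88 / 88 = 1.

1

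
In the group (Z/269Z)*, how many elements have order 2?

φ(269) = 269 − 1 = 268 = 2^2 · 67.
In a cyclic group of order 268, there are φ(d) elements of order d for each divisor d of 268, and zero for non-divisors.
2 | 268, and φ(2) = 2 − 1 = 1.

1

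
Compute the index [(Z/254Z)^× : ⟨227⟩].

The order of 227 must divide φ(254) = φ(2)·φ(127) = 1·126 = 126 = 2 · 3^2 · 7.
Divisors of 126: 1, 2, 3, 6, 7, 9, 14, 18, 21, 42, 63, 126.
Compute 227^d (mod 254) for the divisors d until we hit 1:
227^1 ≡ 227
227^2 ≡ 221
227^3 ≡ 129
227^6 ≡ 131
227^7 ≡ 19
227^9 ≡ 135
227^14 ≡ 107
227^18 ≡ 191
227^21 ≡ 1
The order of 227 is 21, so the subgroup it generates has 21 elements.
Index = |(Z/254Z)^×| / |⟨227⟩| = 126 / 21 = 6.

6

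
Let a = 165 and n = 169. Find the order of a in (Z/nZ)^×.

39

The order of 165 must divide φ(169) = φ(13^2) = 13·(13−1) = 156 = 2^2 · 3 · 13.
Divisors of 156: 1, 2, 3, 4, 6, 12, 13, 26, 39, 52, 78, 156.
Check 165^d mod 169 for each divisor in increasing order:
165^1 ≡ 165 (mod 169)
165^2 ≡ 16 (mod 169)
165^3 ≡ 105 (mod 169)
165^4 ≡ 87 (mod 169)
165^6 ≡ 40 (mod 169)
165^12 ≡ 79 (mod 169)
165^13 ≡ 22 (mod 169)
165^26 ≡ 146 (mod 169)
165^39 ≡ 1 (mod 169) ✓
The smallest such exponent is 39, so the order of 165 is 39.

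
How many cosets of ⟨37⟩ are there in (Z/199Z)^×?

11

By Lagrange's theorem, ord_199(37) divides φ(199) = 199 − 1 = 198 = 2 · 3^2 · 11.
Divisors of 198: 1, 2, 3, 6, 9, 11, 18, 22, 33, 66, 99, 198.
Evaluate successive powers at the divisors of 198:
37^1 ≡ 37
37^2 ≡ 175
37^3 ≡ 107
37^6 ≡ 106
37^9 ≡ 198
37^11 ≡ 24
37^18 ≡ 1
The order of 37 is 18, so the subgroup it generates has 18 elements.
Index = |(Z/199Z)^×| / |⟨37⟩| = 198 / 18 = 11.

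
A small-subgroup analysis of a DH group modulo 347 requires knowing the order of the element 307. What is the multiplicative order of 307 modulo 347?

346

By Lagrange's theorem, ord_347(307) divides φ(347) = 347 − 1 = 346 = 2 · 173.
Divisors of 346: 1, 2, 173, 346.
Check 307^d mod 347 for each divisor in increasing order:
307^1 ≡ 307
307^2 ≡ 212
307^173 ≡ 346
307^346 ≡ 1
Hence ord(307) = 346.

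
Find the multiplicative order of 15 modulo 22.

Since 15 ∈ (Z/22Z)^×, its order divides φ(22) = φ(2)·φ(11) = 1·10 = 10 = 2 · 5.
Divisors of 10: 1, 2, 5, 10.
Test each divisor d:
15^1 ≡ 15 (mod 22)
15^2 ≡ 5 (mod 22)
15^5 ≡ 1 (mod 22) ✓
Therefore the multiplicative order of 15 modulo 22 is 5.

5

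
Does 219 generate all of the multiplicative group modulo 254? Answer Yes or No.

Yes

φ(254) = φ(2)·φ(127) = 1·126 = 126 = 2 · 3^2 · 7.
219 is a primitive root mod 254 iff 219^(φ(254)/q) ≢ 1 for every prime q | φ(254), i.e. q ∈ {2, 3, 7}.
219^63 ≡ 253 (mod 254)  [q = 2: ≢ 1 ✓]
219^42 ≡ 107 (mod 254)  [q = 3: ≢ 1 ✓]
219^18 ≡ 159 (mod 254)  [q = 7: ≢ 1 ✓]
Every test exponent gives a nontrivial residue, hence 219 generates the full group.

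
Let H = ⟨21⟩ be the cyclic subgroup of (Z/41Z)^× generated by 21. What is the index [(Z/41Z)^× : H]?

2

ord(21) | φ(41) = 41 − 1 = 40 = 2^3 · 5.
Divisors of 40: 1, 2, 4, 5, 8, 10, 20, 40.
Check 21^d mod 41 for each divisor in increasing order:
21^1 ≡ 21 (mod 41)
21^2 ≡ 31 (mod 41)
21^4 ≡ 18 (mod 41)
21^5 ≡ 9 (mod 41)
21^8 ≡ 37 (mod 41)
21^10 ≡ 40 (mod 41)
21^20 ≡ 1 (mod 41) ✓
The order of 21 is 20, so the subgroup it generates has 20 elements.
[(Z/41Z)^× : ⟨21⟩] = 40/20 = 2.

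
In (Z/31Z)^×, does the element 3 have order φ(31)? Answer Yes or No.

Yes

φ(31) = 31 − 1 = 30 = 2 · 3 · 5.
It suffices to check that the order of 3 is not a proper divisor of 30: compute 3^(30/q) for q ∈ {2, 3, 5}.
3^15 ≡ 30 (mod 31)  [q = 2: ≢ 1 ✓]
3^10 ≡ 25 (mod 31)  [q = 3: ≢ 1 ✓]
3^6 ≡ 16 (mod 31)  [q = 5: ≢ 1 ✓]
All checks pass, so 3 has order 30 and is a primitive root modulo 31.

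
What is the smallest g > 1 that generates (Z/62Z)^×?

3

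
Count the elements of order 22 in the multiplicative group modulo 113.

φ(113) = 113 − 1 = 112 = 2^4 · 7.
In a cyclic group of order 112, there are φ(d) elements of order d for each divisor d of 112, and zero for non-divisors.
22 does not divide 112, so no element of (Z/113Z)^× has order 22.

0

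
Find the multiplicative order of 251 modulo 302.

75

ord(251) | φ(302) = φ(2)·φ(151) = 1·150 = 150 = 2 · 3 · 5^2.
Divisors of 150: 1, 2, 3, 5, 6, 10, 15, 25, 30, 50, 75, 150.
Check 251^d mod 302 for each divisor in increasing order:
251^1 ≡ 251 (mod 302)
251^2 ≡ 185 (mod 302)
251^3 ≡ 229 (mod 302)
251^5 ≡ 85 (mod 302)
251^6 ≡ 195 (mod 302)
251^10 ≡ 279 (mod 302)
251^15 ≡ 159 (mod 302)
251^25 ≡ 269 (mod 302)
251^30 ≡ 215 (mod 302)
251^50 ≡ 183 (mod 302)
251^75 ≡ 1 (mod 302) ✓
Therefore the multiplicative order of 251 modulo 302 is 75.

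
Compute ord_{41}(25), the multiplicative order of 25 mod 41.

10

By Lagrange's theorem, ord_41(25) divides φ(41) = 41 − 1 = 40 = 2^3 · 5.
Divisors of 40: 1, 2, 4, 5, 8, 10, 20, 40.
Check 25^d mod 41 for each divisor in increasing order:
25^1 ≡ 25 (mod 41)
25^2 ≡ 10 (mod 41)
25^4 ≡ 18 (mod 41)
25^5 ≡ 40 (mod 41)
25^8 ≡ 37 (mod 41)
25^10 ≡ 1 (mod 41) ✓
The smallest such exponent is 10, so the order of 25 is 10.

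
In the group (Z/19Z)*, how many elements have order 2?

1

φ(19) = 19 − 1 = 18 = 2 · 3^2.
Since (Z/19Z)^× is cyclic of order 18, the number of elements of order d is φ(d) when d | 18 and 0 otherwise.
2 | 18, and φ(2) = 2 − 1 = 1.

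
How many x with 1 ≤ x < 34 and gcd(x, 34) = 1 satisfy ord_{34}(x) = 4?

2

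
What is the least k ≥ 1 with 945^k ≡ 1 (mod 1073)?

36

The order of 945 must divide φ(1073) = φ(29·37) = (29−1)·(37−1) = 28·36 = 1008 = 2^4 · 3^2 · 7.
Divisors of 1008: 1, 2, 3, 4, 6, 7, 8, 9, 12, 14, 16, 18, 21, 24, 28, 36, 42, 48, 56, 63, 72, 84, 112, 126, 144, 168, 252, 336, 504, 1008.
Check 945^d mod 1073 for each divisor in increasing order:
945^1 ≡ 945
945^2 ≡ 289
945^3 ≡ 563
945^4 ≡ 900
945^6 ≡ 434
945^7 ≡ 244
945^8 ≡ 958
945^9 ≡ 771
945^12 ≡ 581
945^14 ≡ 521
945^16 ≡ 349
945^18 ≡ 1072
945^21 ≡ 510
945^24 ≡ 639
945^28 ≡ 1045
945^36 ≡ 1
So ord_1073(945) = 36.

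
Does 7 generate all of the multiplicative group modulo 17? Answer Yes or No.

Yes

φ(17) = 17 − 1 = 16 = 2^4.
Test 7^(16/q) mod 17 for each prime factor q of 16:
7^8 ≡ 16 (mod 17)  [q = 2: ≢ 1 ✓]
All checks pass, so 7 has order 16 and is a primitive root modulo 17.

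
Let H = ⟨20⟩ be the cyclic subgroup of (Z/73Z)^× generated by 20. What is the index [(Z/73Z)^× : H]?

1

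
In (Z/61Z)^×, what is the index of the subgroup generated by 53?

3

Since 53 ∈ (Z/61Z)^×, its order divides φ(61) = 61 − 1 = 60 = 2^2 · 3 · 5.
Divisors of 60: 1, 2, 3, 4, 5, 6, 10, 12, 15, 20, 30, 60.
Compute 53^d (mod 61) for the divisors d until we hit 1:
53^1 ≡ 53 (mod 61)
53^2 ≡ 3 (mod 61)
53^3 ≡ 37 (mod 61)
53^4 ≡ 9 (mod 61)
53^5 ≡ 50 (mod 61)
53^6 ≡ 27 (mod 61)
53^10 ≡ 60 (mod 61)
53^12 ≡ 58 (mod 61)
53^15 ≡ 11 (mod 61)
53^20 ≡ 1 (mod 61) ✓
Thus |⟨53⟩| = ord(53) = 20.
Index = |(Z/61Z)^×| / |⟨53⟩| = 60 / 20 = 3.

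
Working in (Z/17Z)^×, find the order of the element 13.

The order of 13 must divide φ(17) = 17 − 1 = 16 = 2^4.
Divisors of 16: 1, 2, 4, 8, 16.
Compute 13^d (mod 17) for the divisors d until we hit 1:
13^1 ≡ 13 (mod 17)
13^2 ≡ 16 (mod 17)
13^4 ≡ 1 (mod 17) ✓
So ord_17(13) = 4.

4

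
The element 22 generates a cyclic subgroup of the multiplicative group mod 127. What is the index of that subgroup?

By Lagrange's theorem, ord_127(22) divides φ(127) = 127 − 1 = 126 = 2 · 3^2 · 7.
Divisors of 126: 1, 2, 3, 6, 7, 9, 14, 18, 21, 42, 63, 126.
Check 22^d mod 127 for each divisor in increasing order:
22^1 ≡ 22 (mod 127)
22^2 ≡ 103 (mod 127)
22^3 ≡ 107 (mod 127)
22^6 ≡ 19 (mod 127)
22^7 ≡ 37 (mod 127)
22^9 ≡ 1 (mod 127) ✓
So ord_127(22) = 9, hence |⟨22⟩| = 9.
The index is φ(127) / ord(22) = 126 / 9 = 14.

14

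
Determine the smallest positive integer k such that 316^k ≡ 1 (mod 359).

ord(316) | φ(359) = 359 − 1 = 358 = 2 · 179.
Divisors of 358: 1, 2, 179, 358.
Check 316^d mod 359 for each divisor in increasing order:
316^1 ≡ 316
316^2 ≡ 54
316^179 ≡ 1
So ord_359(316) = 179.

179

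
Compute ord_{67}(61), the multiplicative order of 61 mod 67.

Since 61 ∈ (Z/67Z)^×, its order divides φ(67) = 67 − 1 = 66 = 2 · 3 · 11.
Divisors of 66: 1, 2, 3, 6, 11, 22, 33, 66.
Check 61^d mod 67 for each divisor in increasing order:
61^1 ≡ 61
61^2 ≡ 36
61^3 ≡ 52
61^6 ≡ 24
61^11 ≡ 38
61^22 ≡ 37
61^33 ≡ 66
61^66 ≡ 1
Hence ord(61) = 66.

66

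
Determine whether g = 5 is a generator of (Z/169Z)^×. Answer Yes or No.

φ(169) = φ(13^2) = 13·(13−1) = 156 = 2^2 · 3 · 13.
5 is a primitive root mod 169 iff 5^(φ(169)/q) ≢ 1 for every prime q | φ(169), i.e. q ∈ {2, 3, 13}.
5^78 ≡ 168 (mod 169)  [q = 2: ≢ 1 ✓]
5^52 ≡ 1 (mod 169)  [q = 3: ≡ 1 ✗]
5^12 ≡ 14 (mod 169)  [q = 13: ≢ 1 ✓]
Since 5^52 ≡ 1, the order of 5 divides 52 < 156, so 5 is not a primitive root.

No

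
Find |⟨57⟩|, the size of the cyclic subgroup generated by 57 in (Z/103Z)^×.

6

The order of 57 must divide φ(103) = 103 − 1 = 102 = 2 · 3 · 17.
Divisors of 102: 1, 2, 3, 6, 17, 34, 51, 102.
Evaluate successive powers at the divisors of 102:
57^1 ≡ 57
57^2 ≡ 56
57^3 ≡ 102
57^6 ≡ 1
Hence ord(57) = 6.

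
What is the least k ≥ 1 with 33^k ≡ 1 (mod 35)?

12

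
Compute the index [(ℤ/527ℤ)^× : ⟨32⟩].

60

ord(32) | φ(527) = φ(17·31) = (17−1)·(31−1) = 16·30 = 480 = 2^5 · 3 · 5.
Divisors of 480: 1, 2, 3, 4, 5, 6, 8, 10, 12, 15, 16, 20, 24, 30, 32, 40, 48, 60, 80, 96, 120, 160, 240, 480.
Check 32^d mod 527 for each divisor in increasing order:
32^1 ≡ 32
32^2 ≡ 497
32^3 ≡ 94
32^4 ≡ 373
32^5 ≡ 342
32^6 ≡ 404
32^8 ≡ 1
The order of 32 is 8, so the subgroup it generates has 8 elements.
[(Z/527Z)^× : ⟨32⟩] = 480/8 = 60.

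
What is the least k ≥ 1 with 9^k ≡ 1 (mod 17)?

Since 9 ∈ (Z/17Z)^×, its order divides φ(17) = 17 − 1 = 16 = 2^4.
Divisors of 16: 1, 2, 4, 8, 16.
Compute 9^d (mod 17) for the divisors d until we hit 1:
9^1 ≡ 9
9^2 ≡ 13
9^4 ≡ 16
9^8 ≡ 1
The smallest such exponent is 8, so the order of 9 is 8.

8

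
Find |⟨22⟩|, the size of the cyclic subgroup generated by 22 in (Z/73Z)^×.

By Lagrange's theorem, ord_73(22) divides φ(73) = 73 − 1 = 72 = 2^3 · 3^2.
Divisors of 72: 1, 2, 3, 4, 6, 8, 9, 12, 18, 24, 36, 72.
Evaluate successive powers at the divisors of 72:
22^1 ≡ 22
22^2 ≡ 46
22^3 ≡ 63
22^4 ≡ 72
22^6 ≡ 27
22^8 ≡ 1
So ord_73(22) = 8.

8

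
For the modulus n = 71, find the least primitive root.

7

φ(71) = 71 − 1 = 70 = 2 · 5 · 7.
g is a primitive root iff g^(70/q) ≢ 1 (mod 71) for each prime q ∈ {2, 5, 7}.
g = 2: 2^35 ≡ 1 — hits 1, so not a primitive root.
g = 3: 3^35 ≡ 1 — hits 1, so not a primitive root.
g = 4: 4^35 ≡ 1 — hits 1, so not a primitive root.
g = 5: 5^35 ≡ 1 — hits 1, so not a primitive root.
g = 6: 6^35 ≡ 1 — hits 1, so not a primitive root.
g = 7: 7^35 ≡ 70; 7^14 ≡ 54; 7^10 ≡ 45 — none is 1, so 7 is a primitive root.
So 7 is the smallest generator of (Z/71Z)^×.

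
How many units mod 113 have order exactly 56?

φ(113) = 113 − 1 = 112 = 2^4 · 7.
In a cyclic group of order 112, there are φ(d) elements of order d for each divisor d of 112, and zero for non-divisors.
56 = 2^3 · 7 divides 112, and φ(56) = 24.

24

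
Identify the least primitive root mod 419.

2

φ(419) = 419 − 1 = 418 = 2 · 11 · 19.
g is a primitive root iff g^(418/q) ≢ 1 (mod 419) for each prime q ∈ {2, 11, 19}.
g = 2: 2^209 ≡ 418; 2^38 ≡ 334; 2^22 ≡ 114 — none is 1, so 2 is a primitive root.
So 2 is the smallest generator of (Z/419Z)^×.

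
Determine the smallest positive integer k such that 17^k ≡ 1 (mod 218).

36

The order of 17 must divide φ(218) = φ(2)·φ(109) = 1·108 = 108 = 2^2 · 3^3.
Divisors of 108: 1, 2, 3, 4, 6, 9, 12, 18, 27, 36, 54, 108.
Check 17^d mod 218 for each divisor in increasing order:
17^1 ≡ 17 (mod 218)
17^2 ≡ 71 (mod 218)
17^3 ≡ 117 (mod 218)
17^4 ≡ 27 (mod 218)
17^6 ≡ 173 (mod 218)
17^9 ≡ 185 (mod 218)
17^12 ≡ 63 (mod 218)
17^18 ≡ 217 (mod 218)
17^27 ≡ 33 (mod 218)
17^36 ≡ 1 (mod 218) ✓
The smallest such exponent is 36, so the order of 17 is 36.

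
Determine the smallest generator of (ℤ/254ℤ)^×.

φ(254) = φ(2)·φ(127) = 1·126 = 126 = 2 · 3^2 · 7.
g is a primitive root iff g^(126/q) ≢ 1 (mod 254) for each prime q ∈ {2, 3, 7}.
g = 2: gcd(2, 254) = 2 > 1, not a unit — skip.
g = 3: 3^63 ≡ 253; 3^42 ≡ 107; 3^18 ≡ 131 — none is 1, so 3 is a primitive root.
The smallest primitive root modulo 254 is 3.

3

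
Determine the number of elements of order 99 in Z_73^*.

0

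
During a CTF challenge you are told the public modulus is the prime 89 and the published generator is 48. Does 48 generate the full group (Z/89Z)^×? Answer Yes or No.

Yes

φ(89) = 89 − 1 = 88 = 2^3 · 11.
48 is a primitive root mod 89 iff 48^(φ(89)/q) ≢ 1 for every prime q | φ(89), i.e. q ∈ {2, 11}.
48^44 ≡ 88 (mod 89)  [q = 2: ≢ 1 ✓]
48^8 ≡ 32 (mod 89)  [q = 11: ≢ 1 ✓]
None equal 1, so ord_89(48) = 88: 48 is a primitive root.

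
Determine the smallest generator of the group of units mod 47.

5

φ(47) = 47 − 1 = 46 = 2 · 23.
Test candidates g = 2, 3, … against the prime factors q ∈ {2, 23} of φ(47): g is a generator iff g^(46/q) ≢ 1 for every such q.
g = 2: 2^23 ≡ 1 — hits 1, so not a primitive root.
g = 3: 3^23 ≡ 1 — hits 1, so not a primitive root.
g = 4: 4^23 ≡ 1 — hits 1, so not a primitive root.
g = 5: 5^23 ≡ 46; 5^2 ≡ 25 — none is 1, so 5 is a primitive root.
Hence the least primitive root of 47 is 5.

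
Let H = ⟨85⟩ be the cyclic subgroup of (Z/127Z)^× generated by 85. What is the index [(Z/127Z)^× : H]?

1

By Lagrange's theorem, ord_127(85) divides φ(127) = 127 − 1 = 126 = 2 · 3^2 · 7.
Divisors of 126: 1, 2, 3, 6, 7, 9, 14, 18, 21, 42, 63, 126.
Check 85^d mod 127 for each divisor in increasing order:
85^1 ≡ 85 (mod 127)
85^2 ≡ 113 (mod 127)
85^3 ≡ 80 (mod 127)
85^6 ≡ 50 (mod 127)
85^7 ≡ 59 (mod 127)
85^9 ≡ 63 (mod 127)
85^14 ≡ 52 (mod 127)
85^18 ≡ 32 (mod 127)
85^21 ≡ 20 (mod 127)
85^42 ≡ 19 (mod 127)
85^63 ≡ 126 (mod 127)
85^126 ≡ 1 (mod 127) ✓
So ord_127(85) = 126, hence |⟨85⟩| = 126.
The index is φ(127) / ord(85) = 126 / 126 = 1.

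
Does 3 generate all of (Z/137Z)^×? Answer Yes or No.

Yes

φ(137) = 137 − 1 = 136 = 2^3 · 17.
An element g generates (Z/137Z)^× iff g^(136/q) ≢ 1 (mod 137) for each prime q ∈ {2, 17}.
3^68 ≡ 136 (mod 137)  [q = 2: ≢ 1 ✓]
3^8 ≡ 122 (mod 137)  [q = 17: ≢ 1 ✓]
All checks pass, so 3 has order 136 and is a primitive root modulo 137.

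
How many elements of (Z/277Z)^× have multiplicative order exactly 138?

44

φ(277) = 277 − 1 = 276 = 2^2 · 3 · 23.
(Z/277Z)^× is cyclic (|G| = 276); a cyclic group of order m has exactly φ(d) elements of each order d | m, and none otherwise.
138 = 2 · 3 · 23 divides 276, and φ(138) = 44.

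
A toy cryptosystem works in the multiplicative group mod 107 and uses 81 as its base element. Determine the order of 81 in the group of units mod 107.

ord(81) | φ(107) = 107 − 1 = 106 = 2 · 53.
Divisors of 106: 1, 2, 53, 106.
Evaluate successive powers at the divisors of 106:
81^1 ≡ 81 (mod 107)
81^2 ≡ 34 (mod 107)
81^53 ≡ 1 (mod 107) ✓
Hence ord(81) = 53.

53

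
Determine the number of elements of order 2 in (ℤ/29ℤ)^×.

1

φ(29) = 29 − 1 = 28 = 2^2 · 7.
(Z/29Z)^× is cyclic (|G| = 28); a cyclic group of order m has exactly φ(d) elements of each order d | m, and none otherwise.
2 | 28, and φ(2) = 2 − 1 = 1.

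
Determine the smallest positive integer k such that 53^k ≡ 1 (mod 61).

ord(53) | φ(61) = 61 − 1 = 60 = 2^2 · 3 · 5.
Divisors of 60: 1, 2, 3, 4, 5, 6, 10, 12, 15, 20, 30, 60.
Evaluate successive powers at the divisors of 60:
53^1 ≡ 53
53^2 ≡ 3
53^3 ≡ 37
53^4 ≡ 9
53^5 ≡ 50
53^6 ≡ 27
53^10 ≡ 60
53^12 ≡ 58
53^15 ≡ 11
53^20 ≡ 1
The smallest such exponent is 20, so the order of 53 is 20.

20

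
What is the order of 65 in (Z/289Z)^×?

Since 65 ∈ (Z/289Z)^×, its order divides φ(289) = φ(17^2) = 17·(17−1) = 272 = 2^4 · 17.
Divisors of 272: 1, 2, 4, 8, 16, 17, 34, 68, 136, 272.
Compute 65^d (mod 289) for the divisors d until we hit 1:
65^1 ≡ 65
65^2 ≡ 179
65^4 ≡ 251
65^8 ≡ 288
65^16 ≡ 1
Hence ord(65) = 16.

16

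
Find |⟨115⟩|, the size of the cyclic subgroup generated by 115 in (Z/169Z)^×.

156

The order of 115 must divide φ(169) = φ(13^2) = 13·(13−1) = 156 = 2^2 · 3 · 13.
Divisors of 156: 1, 2, 3, 4, 6, 12, 13, 26, 39, 52, 78, 156.
Test each divisor d:
115^1 ≡ 115 (mod 169)
115^2 ≡ 43 (mod 169)
115^3 ≡ 44 (mod 169)
115^4 ≡ 159 (mod 169)
115^6 ≡ 77 (mod 169)
115^12 ≡ 14 (mod 169)
115^13 ≡ 89 (mod 169)
115^26 ≡ 147 (mod 169)
115^39 ≡ 70 (mod 169)
115^52 ≡ 146 (mod 169)
115^78 ≡ 168 (mod 169)
115^156 ≡ 1 (mod 169) ✓
Therefore the multiplicative order of 115 modulo 169 is 156.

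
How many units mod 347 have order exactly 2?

1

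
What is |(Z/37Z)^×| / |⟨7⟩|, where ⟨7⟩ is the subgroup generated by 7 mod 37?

Since 7 ∈ (Z/37Z)^×, its order divides φ(37) = 37 − 1 = 36 = 2^2 · 3^2.
Divisors of 36: 1, 2, 3, 4, 6, 9, 12, 18, 36.
Test each divisor d:
7^1 ≡ 7 (mod 37)
7^2 ≡ 12 (mod 37)
7^3 ≡ 10 (mod 37)
7^4 ≡ 33 (mod 37)
7^6 ≡ 26 (mod 37)
7^9 ≡ 1 (mod 37) ✓
So ord_37(7) = 9, hence |⟨7⟩| = 9.
The index is φ(37) / ord(7) = 36 / 9 = 4.

4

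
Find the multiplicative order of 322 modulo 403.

Since 322 ∈ (Z/403Z)^×, its order divides φ(403) = φ(13·31) = (13−1)·(31−1) = 12·30 = 360 = 2^3 · 3^2 · 5.
Divisors of 360: 1, 2, 3, 4, 5, 6, 8, 9, 10, 12, 15, 18, 20, 24, 30, 36, 40, 45, 60, 72, 90, 120, 180, 360.
Test each divisor d:
322^1 ≡ 322
322^2 ≡ 113
322^3 ≡ 116
322^4 ≡ 276
322^5 ≡ 212
322^6 ≡ 157
322^8 ≡ 9
322^9 ≡ 77
322^10 ≡ 211
322^12 ≡ 66
322^15 ≡ 402
322^18 ≡ 287
322^20 ≡ 191
322^24 ≡ 326
322^30 ≡ 1
Therefore the multiplicative order of 322 modulo 403 is 30.

30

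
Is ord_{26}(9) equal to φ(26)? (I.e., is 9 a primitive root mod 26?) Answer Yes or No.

No

φ(26) = φ(2)·φ(13) = 1·12 = 12 = 2^2 · 3.
It suffices to check that the order of 9 is not a proper divisor of 12: compute 9^(12/q) for q ∈ {2, 3}.
9^6 ≡ 1 (mod 26)  [q = 2: ≡ 1 ✗]
9^4 ≡ 9 (mod 26)  [q = 3: ≢ 1 ✓]
The check at q = 2 fails, so 9 generates a proper subgroup.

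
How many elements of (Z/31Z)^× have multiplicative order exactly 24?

φ(31) = 31 − 1 = 30 = 2 · 3 · 5.
(Z/31Z)^× is cyclic (|G| = 30); a cyclic group of order m has exactly φ(d) elements of each order d | m, and none otherwise.
Here 30 is not a multiple of 24, so there are no elements of order 24.

0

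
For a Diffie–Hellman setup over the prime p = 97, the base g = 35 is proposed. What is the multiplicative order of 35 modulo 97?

3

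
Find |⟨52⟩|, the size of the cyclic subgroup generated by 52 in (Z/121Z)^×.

Since 52 ∈ (Z/121Z)^×, its order divides φ(121) = φ(11^2) = 11·(11−1) = 110 = 2 · 5 · 11.
Divisors of 110: 1, 2, 5, 10, 11, 22, 55, 110.
Check 52^d mod 121 for each divisor in increasing order:
52^1 ≡ 52 (mod 121)
52^2 ≡ 42 (mod 121)
52^5 ≡ 10 (mod 121)
52^10 ≡ 100 (mod 121)
52^11 ≡ 118 (mod 121)
52^22 ≡ 9 (mod 121)
52^55 ≡ 120 (mod 121)
52^110 ≡ 1 (mod 121) ✓
The smallest such exponent is 110, so the order of 52 is 110.

110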